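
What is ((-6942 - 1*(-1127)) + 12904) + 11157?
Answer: 18246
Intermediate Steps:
((-6942 - 1*(-1127)) + 12904) + 11157 = ((-6942 + 1127) + 12904) + 11157 = (-5815 + 12904) + 11157 = 7089 + 11157 = 18246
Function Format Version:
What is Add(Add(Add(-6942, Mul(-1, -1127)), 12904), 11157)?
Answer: 18246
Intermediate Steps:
Add(Add(Add(-6942, Mul(-1, -1127)), 12904), 11157) = Add(Add(Add(-6942, 1127), 12904), 11157) = Add(Add(-5815, 12904), 11157) = Add(7089, 11157) = 18246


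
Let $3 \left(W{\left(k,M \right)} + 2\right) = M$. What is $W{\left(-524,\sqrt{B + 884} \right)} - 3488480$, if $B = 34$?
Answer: $-3488482 + \sqrt{102} \approx -3.4885 \cdot 10^{6}$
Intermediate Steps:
$W{\left(k,M \right)} = -2 + \frac{M}{3}$
$W{\left(-524,\sqrt{B + 884} \right)} - 3488480 = \left(-2 + \frac{\sqrt{34 + 884}}{3}\right) - 3488480 = \left(-2 + \frac{\sqrt{918}}{3}\right) - 3488480 = \left(-2 + \frac{3 \sqrt{102}}{3}\right) - 3488480 = \left(-2 + \sqrt{102}\right) - 3488480 = -3488482 + \sqrt{102}$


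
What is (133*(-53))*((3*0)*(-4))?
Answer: 0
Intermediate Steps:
(133*(-53))*((3*0)*(-4)) = -0*(-4) = -7049*0 = 0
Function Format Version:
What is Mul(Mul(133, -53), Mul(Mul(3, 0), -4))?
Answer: 0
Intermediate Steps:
Mul(Mul(133, -53), Mul(Mul(3, 0), -4)) = Mul(-7049, Mul(0, -4)) = Mul(-7049, 0) = 0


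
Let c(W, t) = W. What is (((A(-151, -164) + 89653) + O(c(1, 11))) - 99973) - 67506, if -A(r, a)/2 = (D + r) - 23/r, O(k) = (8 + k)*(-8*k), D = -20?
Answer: -11711002/151 ≈ -77556.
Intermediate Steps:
O(k) = -8*k*(8 + k)
A(r, a) = 40 - 2*r + 46/r (A(r, a) = -2*((-20 + r) - 23/r) = -2*(-20 + r - 23/r) = 40 - 2*r + 46/r)
(((A(-151, -164) + 89653) + O(c(1, 11))) - 99973) - 67506 = ((((40 - 2*(-151) + 46/(-151)) + 89653) - 8*1*(8 + 1)) - 99973) - 67506 = ((((40 + 302 + 46*(-1/151)) + 89653) - 8*1*9) - 99973) - 67506 = ((((40 + 302 - 46/151) + 89653) - 72) - 99973) - 67506 = (((51596/151 + 89653) - 72) - 99973) - 67506 = ((13589199/151 - 72) - 99973) - 67506 = (13578327/151 - 99973) - 67506 = -1517596/151 - 67506 = -11711002/151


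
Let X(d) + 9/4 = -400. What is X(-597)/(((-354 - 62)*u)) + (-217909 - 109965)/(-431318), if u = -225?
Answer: 61031017469/80742729600 ≈ 0.75587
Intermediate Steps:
X(d) = -1609/4 (X(d) = -9/4 - 400 = -1609/4)
X(-597)/(((-354 - 62)*u)) + (-217909 - 109965)/(-431318) = -1609*(-1/(225*(-354 - 62)))/4 + (-217909 - 109965)/(-431318) = -1609/(4*((-416*(-225)))) - 327874*(-1/431318) = -1609/4/93600 + 163937/215659 = -1609/4*1/93600 + 163937/215659 = -1609/374400 + 163937/215659 = 61031017469/80742729600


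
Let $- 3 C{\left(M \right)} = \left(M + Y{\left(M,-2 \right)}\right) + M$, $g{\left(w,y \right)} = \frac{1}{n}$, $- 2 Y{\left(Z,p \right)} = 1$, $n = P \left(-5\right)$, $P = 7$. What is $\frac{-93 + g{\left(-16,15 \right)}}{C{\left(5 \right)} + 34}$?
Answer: $- \frac{528}{175} \approx -3.0171$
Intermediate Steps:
$n = -35$ ($n = 7 \left(-5\right) = -35$)
$Y{\left(Z,p \right)} = - \frac{1}{2}$ ($Y{\left(Z,p \right)} = \left(- \frac{1}{2}\right) 1 = - \frac{1}{2}$)
$g{\left(w,y \right)} = - \frac{1}{35}$ ($g{\left(w,y \right)} = \frac{1}{-35} = - \frac{1}{35}$)
$C{\left(M \right)} = \frac{1}{6} - \frac{2 M}{3}$ ($C{\left(M \right)} = - \frac{\left(M - \frac{1}{2}\right) + M}{3} = - \frac{\left(- \frac{1}{2} + M\right) + M}{3} = - \frac{- \frac{1}{2} + 2 M}{3} = \frac{1}{6} - \frac{2 M}{3}$)
$\frac{-93 + g{\left(-16,15 \right)}}{C{\left(5 \right)} + 34} = \frac{-93 - \frac{1}{35}}{\left(\frac{1}{6} - \frac{10}{3}\right) + 34} = - \frac{3256}{35 \left(\left(\frac{1}{6} - \frac{10}{3}\right) + 34\right)} = - \frac{3256}{35 \left(- \frac{19}{6} + 34\right)} = - \frac{3256}{35 \cdot \frac{185}{6}} = \left(- \frac{3256}{35}\right) \frac{6}{185} = - \frac{528}{175}$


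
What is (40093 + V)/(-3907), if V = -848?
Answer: -39245/3907 ≈ -10.045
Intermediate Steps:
(40093 + V)/(-3907) = (40093 - 848)/(-3907) = 39245*(-1/3907) = -39245/3907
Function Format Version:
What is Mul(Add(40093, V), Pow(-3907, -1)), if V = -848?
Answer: Rational(-39245, 3907) ≈ -10.045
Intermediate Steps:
Mul(Add(40093, V), Pow(-3907, -1)) = Mul(Add(40093, -848), Pow(-3907, -1)) = Mul(39245, Rational(-1, 3907)) = Rational(-39245, 3907)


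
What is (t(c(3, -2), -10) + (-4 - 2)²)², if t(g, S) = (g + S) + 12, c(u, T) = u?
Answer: 1681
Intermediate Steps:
t(g, S) = 12 + S + g (t(g, S) = (S + g) + 12 = 12 + S + g)
(t(c(3, -2), -10) + (-4 - 2)²)² = ((12 - 10 + 3) + (-4 - 2)²)² = (5 + (-6)²)² = (5 + 36)² = 41² = 1681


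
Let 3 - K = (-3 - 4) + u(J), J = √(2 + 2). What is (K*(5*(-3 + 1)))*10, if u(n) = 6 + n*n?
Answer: 0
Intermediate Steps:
J = 2 (J = √4 = 2)
u(n) = 6 + n²
K = 0 (K = 3 - ((-3 - 4) + (6 + 2²)) = 3 - (-7 + (6 + 4)) = 3 - (-7 + 10) = 3 - 1*3 = 3 - 3 = 0)
(K*(5*(-3 + 1)))*10 = (0*(5*(-3 + 1)))*10 = (0*(5*(-2)))*10 = (0*(-10))*10 = 0*10 = 0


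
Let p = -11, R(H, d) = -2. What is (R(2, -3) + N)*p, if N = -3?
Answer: 55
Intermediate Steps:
(R(2, -3) + N)*p = (-2 - 3)*(-11) = -5*(-11) = 55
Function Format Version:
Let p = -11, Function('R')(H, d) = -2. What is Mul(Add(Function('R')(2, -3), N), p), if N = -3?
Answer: 55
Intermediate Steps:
Mul(Add(Function('R')(2, -3), N), p) = Mul(Add(-2, -3), -11) = Mul(-5, -11) = 55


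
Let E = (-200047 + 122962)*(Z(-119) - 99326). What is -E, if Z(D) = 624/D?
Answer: -911176921530/119 ≈ -7.6569e+9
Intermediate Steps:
E = 911176921530/119 (E = (-200047 + 122962)*(624/(-119) - 99326) = -77085*(624*(-1/119) - 99326) = -77085*(-624/119 - 99326) = -77085*(-11820418/119) = 911176921530/119 ≈ 7.6569e+9)
-E = -1*911176921530/119 = -911176921530/119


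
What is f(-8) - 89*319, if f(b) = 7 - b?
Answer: -28376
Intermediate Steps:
f(-8) - 89*319 = (7 - 1*(-8)) - 89*319 = (7 + 8) - 28391 = 15 - 28391 = -28376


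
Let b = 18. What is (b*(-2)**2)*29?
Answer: 2088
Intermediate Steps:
(b*(-2)**2)*29 = (18*(-2)**2)*29 = (18*4)*29 = 72*29 = 2088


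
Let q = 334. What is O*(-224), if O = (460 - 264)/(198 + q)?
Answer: -1568/19 ≈ -82.526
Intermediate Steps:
O = 7/19 (O = (460 - 264)/(198 + 334) = 196/532 = 196*(1/532) = 7/19 ≈ 0.36842)
O*(-224) = (7/19)*(-224) = -1568/19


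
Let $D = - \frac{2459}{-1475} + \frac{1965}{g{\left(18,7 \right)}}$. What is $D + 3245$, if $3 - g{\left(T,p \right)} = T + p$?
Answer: $\frac{102455973}{32450} \approx 3157.3$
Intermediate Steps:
$g{\left(T,p \right)} = 3 - T - p$ ($g{\left(T,p \right)} = 3 - \left(T + p\right) = 3 - T - p$)
$D = - \frac{2844277}{32450}$ ($D = - \frac{2459}{-1475} + \frac{1965}{3 - 18 - 7} = \left(-2459\right) \left(- \frac{1}{1475}\right) + \frac{1965}{3 - 18 - 7} = \frac{2459}{1475} + \frac{1965}{-22} = \frac{2459}{1475} + 1965 \left(- \frac{1}{22}\right) = \frac{2459}{1475} - \frac{1965}{22} = - \frac{2844277}{32450} \approx -87.651$)
$D + 3245 = - \frac{2844277}{32450} + 3245 = \frac{102455973}{32450}$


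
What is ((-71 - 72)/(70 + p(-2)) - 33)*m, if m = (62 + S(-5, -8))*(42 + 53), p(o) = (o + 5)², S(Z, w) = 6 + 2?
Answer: -18287500/79 ≈ -2.3149e+5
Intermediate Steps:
S(Z, w) = 8
p(o) = (5 + o)²
m = 6650 (m = (62 + 8)*(42 + 53) = 70*95 = 6650)
((-71 - 72)/(70 + p(-2)) - 33)*m = ((-71 - 72)/(70 + (5 - 2)²) - 33)*6650 = (-143/(70 + 3²) - 33)*6650 = (-143/(70 + 9) - 33)*6650 = (-143/79 - 33)*6650 = -2750/79*6650 = -18287500/79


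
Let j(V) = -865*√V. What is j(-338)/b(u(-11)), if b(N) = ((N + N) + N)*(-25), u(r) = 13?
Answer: 173*I*√2/15 ≈ 16.311*I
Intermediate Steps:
b(N) = -75*N (b(N) = (2*N + N)*(-25) = (3*N)*(-25) = -75*N)
j(-338)/b(u(-11)) = (-11245*I*√2)/((-75*13)) = -11245*I*√2/(-975) = -11245*I*√2*(-1/975) = 173*I*√2/15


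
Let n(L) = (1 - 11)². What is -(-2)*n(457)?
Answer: 200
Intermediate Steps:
n(L) = 100 (n(L) = (-10)² = 100)
-(-2)*n(457) = -(-2)*100 = -2*(-100) = 200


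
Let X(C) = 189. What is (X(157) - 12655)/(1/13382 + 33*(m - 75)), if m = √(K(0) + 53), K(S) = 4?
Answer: 5525153699625388/1085848237985149 + 73668718219272*√57/1085848237985149 ≈ 5.6005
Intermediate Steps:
m = √57 (m = √(4 + 53) = √57 ≈ 7.5498)
(X(157) - 12655)/(1/13382 + 33*(m - 75)) = (189 - 12655)/(1/13382 + 33*(√57 - 75)) = -12466/(1/13382 + 33*(-75 + √57)) = -12466/(1/13382 + (-2475 + 33*√57)) = -12466/(-33120449/13382 + 33*√57)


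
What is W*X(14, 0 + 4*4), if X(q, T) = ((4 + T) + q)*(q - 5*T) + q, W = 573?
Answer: -1277790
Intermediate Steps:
X(q, T) = q + (q - 5*T)*(4 + T + q) (X(q, T) = (4 + T + q)*(q - 5*T) + q = (q - 5*T)*(4 + T + q) + q = q + (q - 5*T)*(4 + T + q))
W*X(14, 0 + 4*4) = 573*(14² - 20*(0 + 4*4) - 5*(0 + 4*4)² + 5*14 - 4*(0 + 4*4)*14) = 573*(196 - 20*(0 + 16) - 5*(0 + 16)² + 70 - 4*(0 + 16)*14) = 573*(196 - 20*16 - 5*16² + 70 - 4*16*14) = 573*(196 - 320 - 5*256 + 70 - 896) = 573*(196 - 320 - 1280 + 70 - 896) = 573*(-2230) = -1277790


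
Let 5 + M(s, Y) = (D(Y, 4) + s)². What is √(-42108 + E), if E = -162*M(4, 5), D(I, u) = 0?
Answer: I*√43890 ≈ 209.5*I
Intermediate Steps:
M(s, Y) = -5 + s² (M(s, Y) = -5 + (0 + s)² = -5 + s²)
E = -1782 (E = -162*(-5 + 4²) = -162*(-5 + 16) = -162*11 = -1782)
√(-42108 + E) = √(-42108 - 1782) = √(-43890) = I*√43890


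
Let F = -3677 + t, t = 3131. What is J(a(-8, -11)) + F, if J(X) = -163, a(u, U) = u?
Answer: -709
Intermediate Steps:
F = -546 (F = -3677 + 3131 = -546)
J(a(-8, -11)) + F = -163 - 546 = -709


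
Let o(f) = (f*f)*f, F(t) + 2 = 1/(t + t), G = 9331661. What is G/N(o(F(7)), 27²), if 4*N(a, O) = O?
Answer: 37326644/729 ≈ 51203.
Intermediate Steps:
F(t) = -2 + 1/(2*t) (F(t) = -2 + 1/(t + t) = -2 + 1/(2*t))
o(f) = f³ (o(f) = f²*f = f³)
N(a, O) = O/4
G/N(o(F(7)), 27²) = 9331661/(((¼)*27²)) = 9331661/(((¼)*729)) = 9331661/(729/4) = 9331661*(4/729) = 37326644/729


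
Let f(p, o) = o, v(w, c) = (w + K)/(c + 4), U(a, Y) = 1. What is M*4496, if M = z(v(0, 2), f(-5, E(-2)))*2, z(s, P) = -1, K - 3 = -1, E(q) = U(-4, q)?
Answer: -8992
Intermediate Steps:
E(q) = 1
K = 2 (K = 3 - 1 = 2)
v(w, c) = (2 + w)/(4 + c) (v(w, c) = (w + 2)/(c + 4) = (2 + w)/(4 + c))
M = -2 (M = -1*2 = -2)
M*4496 = -2*4496 = -8992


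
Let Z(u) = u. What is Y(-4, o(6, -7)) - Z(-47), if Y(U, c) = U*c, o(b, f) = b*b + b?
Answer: -121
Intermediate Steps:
o(b, f) = b + b**2 (o(b, f) = b**2 + b = b + b**2)
Y(-4, o(6, -7)) - Z(-47) = -24*(1 + 6) - 1*(-47) = -24*7 + 47 = -4*42 + 47 = -168 + 47 = -121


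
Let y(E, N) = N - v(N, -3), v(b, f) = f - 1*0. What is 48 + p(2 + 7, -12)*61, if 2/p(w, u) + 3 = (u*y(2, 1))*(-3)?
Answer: 6890/141 ≈ 48.865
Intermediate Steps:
v(b, f) = f (v(b, f) = f + 0 = f)
y(E, N) = 3 + N (y(E, N) = N - 1*(-3) = N + 3 = 3 + N)
p(w, u) = 2/(-3 - 12*u) (p(w, u) = 2/(-3 + (u*(3 + 1))*(-3)) = 2/(-3 + (u*4)*(-3)) = 2/(-3 + (4*u)*(-3)) = 2/(-3 - 12*u))
48 + p(2 + 7, -12)*61 = 48 - 2/(3 + 12*(-12))*61 = 48 - 2/(3 - 144)*61 = 48 - 2/(-141)*61 = 48 - 2*(-1/141)*61 = 48 + (2/141)*61 = 48 + 122/141 = 6890/141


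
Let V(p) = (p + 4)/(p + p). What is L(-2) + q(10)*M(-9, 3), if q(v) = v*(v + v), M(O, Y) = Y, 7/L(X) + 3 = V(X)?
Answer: 598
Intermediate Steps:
V(p) = (4 + p)/(2*p) (V(p) = (4 + p)/((2*p)) = (4 + p)*(1/(2*p)) = (4 + p)/(2*p))
L(X) = 7/(-3 + (4 + X)/(2*X))
q(v) = 2*v² (q(v) = v*(2*v) = 2*v²)
L(-2) + q(10)*M(-9, 3) = -14*(-2)/(-4 + 5*(-2)) + (2*10²)*3 = -14*(-2)/(-4 - 10) + (2*100)*3 = -14*(-2)/(-14) + 200*3 = -14*(-2)*(-1/14) + 600 = -2 + 600 = 598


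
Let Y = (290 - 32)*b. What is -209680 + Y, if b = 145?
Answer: -172270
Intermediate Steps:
Y = 37410 (Y = (290 - 32)*145 = 258*145 = 37410)
-209680 + Y = -209680 + 37410 = -172270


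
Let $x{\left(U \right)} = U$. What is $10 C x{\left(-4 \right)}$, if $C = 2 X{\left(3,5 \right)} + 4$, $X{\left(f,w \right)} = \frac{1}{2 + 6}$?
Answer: $-170$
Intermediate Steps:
$X{\left(f,w \right)} = \frac{1}{8}$
$C = \frac{17}{4}$ ($C = 2 \cdot \frac{1}{8} + 4 = \frac{1}{4} + 4 = \frac{17}{4} \approx 4.25$)
$10 C x{\left(-4 \right)} = 10 \cdot \frac{17}{4} \left(-4\right) = \frac{85}{2} \left(-4\right) = -170$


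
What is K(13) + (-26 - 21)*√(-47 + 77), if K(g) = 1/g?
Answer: 1/13 - 47*√30 ≈ -257.35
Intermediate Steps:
K(13) + (-26 - 21)*√(-47 + 77) = 1/13 + (-26 - 21)*√(-47 + 77) = 1/13 - 47*√30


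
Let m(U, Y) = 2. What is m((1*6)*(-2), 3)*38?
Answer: 76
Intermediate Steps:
m((1*6)*(-2), 3)*38 = 2*38 = 76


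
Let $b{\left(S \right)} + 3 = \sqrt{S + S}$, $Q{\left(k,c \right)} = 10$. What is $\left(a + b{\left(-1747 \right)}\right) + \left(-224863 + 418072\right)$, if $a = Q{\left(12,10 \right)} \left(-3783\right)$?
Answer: $155376 + i \sqrt{3494} \approx 1.5538 \cdot 10^{5} + 59.11 i$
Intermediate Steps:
$b{\left(S \right)} = -3 + \sqrt{2} \sqrt{S}$ ($b{\left(S \right)} = -3 + \sqrt{S + S} = -3 + \sqrt{2 S} = -3 + \sqrt{2} \sqrt{S}$)
$a = -37830$ ($a = 10 \left(-3783\right) = -37830$)
$\left(a + b{\left(-1747 \right)}\right) + \left(-224863 + 418072\right) = \left(-37830 - \left(3 - \sqrt{2} \sqrt{-1747}\right)\right) + \left(-224863 + 418072\right) = \left(-37830 - \left(3 - \sqrt{2} i \sqrt{1747}\right)\right) + 193209 = \left(-37830 - \left(3 - i \sqrt{3494}\right)\right) + 193209 = \left(-37833 + i \sqrt{3494}\right) + 193209 = 155376 + i \sqrt{3494}$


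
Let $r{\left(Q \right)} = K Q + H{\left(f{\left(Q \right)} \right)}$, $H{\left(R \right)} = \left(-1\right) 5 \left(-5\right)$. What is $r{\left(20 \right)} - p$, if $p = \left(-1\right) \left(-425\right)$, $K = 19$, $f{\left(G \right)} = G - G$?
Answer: $-20$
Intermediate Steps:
$f{\left(G \right)} = 0$
$H{\left(R \right)} = 25$ ($H{\left(R \right)} = \left(-5\right) \left(-5\right) = 25$)
$p = 425$
$r{\left(Q \right)} = 25 + 19 Q$ ($r{\left(Q \right)} = 19 Q + 25 = 25 + 19 Q$)
$r{\left(20 \right)} - p = \left(25 + 19 \cdot 20\right) - 425 = \left(25 + 380\right) - 425 = 405 - 425 = -20$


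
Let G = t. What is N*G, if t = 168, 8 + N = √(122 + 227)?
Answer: -1344 + 168*√349 ≈ 1794.5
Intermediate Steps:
N = -8 + √349 (N = -8 + √(122 + 227) = -8 + √349 ≈ 10.682)
G = 168
N*G = (-8 + √349)*168 = -1344 + 168*√349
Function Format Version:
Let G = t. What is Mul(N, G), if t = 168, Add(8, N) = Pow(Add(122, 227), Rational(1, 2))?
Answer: Add(-1344, Mul(168, Pow(349, Rational(1, 2)))) ≈ 1794.5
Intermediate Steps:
N = Add(-8, Pow(349, Rational(1, 2))) (N = Add(-8, Pow(Add(122, 227), Rational(1, 2))) = Add(-8, Pow(349, Rational(1, 2))) ≈ 10.682)
G = 168
Mul(N, G) = Mul(Add(-8, Pow(349, Rational(1, 2))), 168) = Add(-1344, Mul(168, Pow(349, Rational(1, 2))))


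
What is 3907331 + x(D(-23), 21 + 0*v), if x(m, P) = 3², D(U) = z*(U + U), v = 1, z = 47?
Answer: 3907340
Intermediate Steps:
D(U) = 94*U (D(U) = 47*(U + U) = 47*(2*U) = 94*U)
x(m, P) = 9
3907331 + x(D(-23), 21 + 0*v) = 3907331 + 9 = 3907340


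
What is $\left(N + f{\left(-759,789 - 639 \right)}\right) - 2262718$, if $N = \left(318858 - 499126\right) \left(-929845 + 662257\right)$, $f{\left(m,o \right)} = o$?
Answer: $48235291016$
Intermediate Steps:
$N = 48237553584$ ($N = \left(-180268\right) \left(-267588\right) = 48237553584$)
$\left(N + f{\left(-759,789 - 639 \right)}\right) - 2262718 = \left(48237553584 + \left(789 - 639\right)\right) - 2262718 = \left(48237553584 + 150\right) - 2262718 = 48237553734 - 2262718 = 48235291016$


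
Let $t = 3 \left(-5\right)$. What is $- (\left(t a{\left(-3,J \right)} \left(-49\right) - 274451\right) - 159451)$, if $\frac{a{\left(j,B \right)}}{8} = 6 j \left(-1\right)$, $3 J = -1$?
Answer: $328062$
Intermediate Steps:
$J = - \frac{1}{3}$ ($J = \frac{1}{3} \left(-1\right) = - \frac{1}{3} \approx -0.33333$)
$a{\left(j,B \right)} = - 48 j$ ($a{\left(j,B \right)} = 8 \cdot 6 j \left(-1\right) = 8 \left(- 6 j\right) = - 48 j$)
$t = -15$
$- (\left(t a{\left(-3,J \right)} \left(-49\right) - 274451\right) - 159451) = - (\left(- 15 \left(\left(-48\right) \left(-3\right)\right) \left(-49\right) - 274451\right) - 159451) = - (\left(\left(-15\right) 144 \left(-49\right) - 274451\right) - 159451) = - (\left(\left(-2160\right) \left(-49\right) - 274451\right) - 159451) = - (\left(105840 - 274451\right) - 159451) = - (-168611 - 159451) = \left(-1\right) \left(-328062\right) = 328062$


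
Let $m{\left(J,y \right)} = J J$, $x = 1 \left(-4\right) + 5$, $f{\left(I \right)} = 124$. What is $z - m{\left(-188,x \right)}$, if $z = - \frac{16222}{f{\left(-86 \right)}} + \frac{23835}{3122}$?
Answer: $- \frac{245184671}{6913} \approx -35467.0$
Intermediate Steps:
$x = 1$ ($x = -4 + 5 = 1$)
$m{\left(J,y \right)} = J^{2}$
$z = - \frac{851599}{6913}$ ($z = - \frac{16222}{124} + \frac{23835}{3122} = \left(-16222\right) \frac{1}{124} + 23835 \cdot \frac{1}{3122} = - \frac{8111}{62} + \frac{3405}{446} = - \frac{851599}{6913} \approx -123.19$)
$z - m{\left(-188,x \right)} = - \frac{851599}{6913} - \left(-188\right)^{2} = - \frac{851599}{6913} - 35344 = - \frac{245184671}{6913}$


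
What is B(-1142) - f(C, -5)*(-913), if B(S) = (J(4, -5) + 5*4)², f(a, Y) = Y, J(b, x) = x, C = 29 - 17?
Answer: -4340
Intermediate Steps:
C = 12
B(S) = 225 (B(S) = (-5 + 5*4)² = (-5 + 20)² = 15² = 225)
B(-1142) - f(C, -5)*(-913) = 225 - (-5)*(-913) = 225 - 1*4565 = 225 - 4565 = -4340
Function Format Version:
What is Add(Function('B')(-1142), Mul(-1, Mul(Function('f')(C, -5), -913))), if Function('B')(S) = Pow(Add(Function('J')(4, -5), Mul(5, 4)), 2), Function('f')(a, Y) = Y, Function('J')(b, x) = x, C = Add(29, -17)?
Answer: -4340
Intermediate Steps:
C = 12
Function('B')(S) = 225 (Function('B')(S) = Pow(Add(-5, Mul(5, 4)), 2) = Pow(Add(-5, 20), 2) = Pow(15, 2) = 225)
Add(Function('B')(-1142), Mul(-1, Mul(Function('f')(C, -5), -913))) = Add(225, Mul(-1, Mul(-5, -913))) = Add(225, Mul(-1, 4565)) = Add(225, -4565) = -4340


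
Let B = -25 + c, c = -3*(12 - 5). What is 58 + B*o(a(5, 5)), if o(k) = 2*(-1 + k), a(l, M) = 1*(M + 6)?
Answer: -862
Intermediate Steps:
c = -21 (c = -3*7 = -21)
a(l, M) = 6 + M (a(l, M) = 1*(6 + M) = 6 + M)
B = -46 (B = -25 - 21 = -46)
o(k) = -2 + 2*k
58 + B*o(a(5, 5)) = 58 - 46*(-2 + 2*(6 + 5)) = 58 - 46*(-2 + 2*11) = 58 - 46*(-2 + 22) = 58 - 46*20 = 58 - 920 = -862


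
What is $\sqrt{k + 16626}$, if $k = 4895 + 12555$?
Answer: $2 \sqrt{8519} \approx 184.6$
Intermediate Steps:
$k = 17450$
$\sqrt{k + 16626} = \sqrt{17450 + 16626} = \sqrt{34076} = 2 \sqrt{8519}$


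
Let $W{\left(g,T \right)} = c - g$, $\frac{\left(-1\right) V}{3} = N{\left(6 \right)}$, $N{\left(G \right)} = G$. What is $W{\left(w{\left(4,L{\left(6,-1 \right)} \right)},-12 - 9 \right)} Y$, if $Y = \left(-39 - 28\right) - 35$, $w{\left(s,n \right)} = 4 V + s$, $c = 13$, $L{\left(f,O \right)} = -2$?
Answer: $-8262$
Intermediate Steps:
$V = -18$ ($V = \left(-3\right) 6 = -18$)
$w{\left(s,n \right)} = -72 + s$ ($w{\left(s,n \right)} = 4 \left(-18\right) + s = -72 + s$)
$W{\left(g,T \right)} = 13 - g$
$Y = -102$ ($Y = -67 - 35 = -102$)
$W{\left(w{\left(4,L{\left(6,-1 \right)} \right)},-12 - 9 \right)} Y = \left(13 - \left(-72 + 4\right)\right) \left(-102\right) = \left(13 - -68\right) \left(-102\right) = \left(13 + 68\right) \left(-102\right) = 81 \left(-102\right) = -8262$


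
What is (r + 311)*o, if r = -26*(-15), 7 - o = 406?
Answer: -279699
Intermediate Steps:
o = -399 (o = 7 - 1*406 = 7 - 406 = -399)
r = 390
(r + 311)*o = (390 + 311)*(-399) = 701*(-399) = -279699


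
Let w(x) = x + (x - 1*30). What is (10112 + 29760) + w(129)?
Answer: 40100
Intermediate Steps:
w(x) = -30 + 2*x (w(x) = x + (x - 30) = x + (-30 + x) = -30 + 2*x)
(10112 + 29760) + w(129) = (10112 + 29760) + (-30 + 2*129) = 39872 + (-30 + 258) = 39872 + 228 = 40100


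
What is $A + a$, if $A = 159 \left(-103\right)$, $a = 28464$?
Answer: $12087$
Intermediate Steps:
$A = -16377$
$A + a = -16377 + 28464 = 12087$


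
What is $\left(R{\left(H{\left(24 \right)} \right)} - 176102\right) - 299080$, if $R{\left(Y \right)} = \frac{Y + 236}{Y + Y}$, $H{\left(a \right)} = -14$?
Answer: $- \frac{6652659}{14} \approx -4.7519 \cdot 10^{5}$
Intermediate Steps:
$R{\left(Y \right)} = \frac{236 + Y}{2 Y}$
$\left(R{\left(H{\left(24 \right)} \right)} - 176102\right) - 299080 = \left(\frac{236 - 14}{2 \left(-14\right)} - 176102\right) - 299080 = \left(\frac{1}{2} \left(- \frac{1}{14}\right) 222 - 176102\right) - 299080 = \left(- \frac{111}{14} - 176102\right) - 299080 = - \frac{2465539}{14} - 299080 = - \frac{6652659}{14}$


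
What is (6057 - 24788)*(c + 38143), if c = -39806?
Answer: 31149653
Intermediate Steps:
(6057 - 24788)*(c + 38143) = (6057 - 24788)*(-39806 + 38143) = -18731*(-1663) = 31149653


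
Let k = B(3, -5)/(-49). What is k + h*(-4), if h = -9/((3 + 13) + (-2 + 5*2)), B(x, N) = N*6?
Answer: 207/98 ≈ 2.1122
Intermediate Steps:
B(x, N) = 6*N
k = 30/49 (k = (6*(-5))/(-49) = -30*(-1/49) = 30/49 ≈ 0.61224)
h = -3/8 (h = -9/(16 + (-2 + 10)) = -9/(16 + 8) = -9/24 = -9*1/24 = -3/8 ≈ -0.37500)
k + h*(-4) = 30/49 - 3/8*(-4) = 30/49 + 3/2 = 207/98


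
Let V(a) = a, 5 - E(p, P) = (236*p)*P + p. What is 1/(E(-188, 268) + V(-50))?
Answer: 1/11890767 ≈ 8.4099e-8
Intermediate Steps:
E(p, P) = 5 - p - 236*P*p (E(p, P) = 5 - ((236*p)*P + p) = 5 - (236*P*p + p) = 5 - (p + 236*P*p) = 5 + (-p - 236*P*p) = 5 - p - 236*P*p)
1/(E(-188, 268) + V(-50)) = 1/((5 - 1*(-188) - 236*268*(-188)) - 50) = 1/((5 + 188 + 11890624) - 50) = 1/(11890817 - 50) = 1/11890767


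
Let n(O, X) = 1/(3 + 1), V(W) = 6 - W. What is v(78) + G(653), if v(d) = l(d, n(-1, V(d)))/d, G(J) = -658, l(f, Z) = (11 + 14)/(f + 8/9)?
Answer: -2429321/3692 ≈ -658.00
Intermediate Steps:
n(O, X) = 1/4
l(f, Z) = 25/(8/9 + f) (l(f, Z) = 25/(f + 8*(1/9)) = 25/(f + 8/9) = 25/(8/9 + f))
v(d) = 225/(d*(8 + 9*d)) (v(d) = (225/(8 + 9*d))/d = 225/(d*(8 + 9*d)))
v(78) + G(653) = 225/(78*(8 + 9*78)) - 658 = 225*(1/78)/(8 + 702) - 658 = 225*(1/78)/710 - 658 = 225*(1/78)*(1/710) - 658 = 15/3692 - 658 = -2429321/3692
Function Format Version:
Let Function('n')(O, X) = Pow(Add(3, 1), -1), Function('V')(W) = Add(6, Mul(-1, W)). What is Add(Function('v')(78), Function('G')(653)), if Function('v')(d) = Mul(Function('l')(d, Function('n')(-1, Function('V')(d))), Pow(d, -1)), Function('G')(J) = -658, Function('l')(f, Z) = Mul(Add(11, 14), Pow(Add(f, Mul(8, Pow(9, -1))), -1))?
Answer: Rational(-2429321, 3692) ≈ -658.00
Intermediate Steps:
Function('n')(O, X) = Rational(1, 4) (Function('n')(O, X) = Pow(4, -1) = Rational(1, 4))
Function('l')(f, Z) = Mul(25, Pow(Add(Rational(8, 9), f), -1)) (Function('l')(f, Z) = Mul(25, Pow(Add(f, Mul(8, Rational(1, 9))), -1)) = Mul(25, Pow(Add(f, Rational(8, 9)), -1)) = Mul(25, Pow(Add(Rational(8, 9), f), -1)))
Function('v')(d) = Mul(225, Pow(d, -1), Pow(Add(8, Mul(9, d)), -1)) (Function('v')(d) = Mul(Mul(225, Pow(Add(8, Mul(9, d)), -1)), Pow(d, -1)) = Mul(225, Pow(d, -1), Pow(Add(8, Mul(9, d)), -1)))
Add(Function('v')(78), Function('G')(653)) = Add(Mul(225, Pow(78, -1), Pow(Add(8, Mul(9, 78)), -1)), -658) = Add(Mul(225, Rational(1, 78), Pow(Add(8, 702), -1)), -658) = Add(Mul(225, Rational(1, 78), Pow(710, -1)), -658) = Add(Mul(225, Rational(1, 78), Rational(1, 710)), -658) = Add(Rational(15, 3692), -658) = Rational(-2429321, 3692)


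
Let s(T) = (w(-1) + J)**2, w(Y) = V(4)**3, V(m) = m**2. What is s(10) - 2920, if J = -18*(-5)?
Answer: 17519676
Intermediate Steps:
w(Y) = 4096 (w(Y) = (4**2)**3 = 16**3 = 4096)
J = 90 (J = -3*(-30) = 90)
s(T) = 17522596 (s(T) = (4096 + 90)**2 = 4186**2 = 17522596)
s(10) - 2920 = 17522596 - 2920 = 17519676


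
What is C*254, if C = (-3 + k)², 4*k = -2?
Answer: 6223/2 ≈ 3111.5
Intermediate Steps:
k = -½ (k = (¼)*(-2) = -½ ≈ -0.50000)
C = 49/4 (C = (-3 - ½)² = (-7/2)² = 49/4 ≈ 12.250)
C*254 = (49/4)*254 = 6223/2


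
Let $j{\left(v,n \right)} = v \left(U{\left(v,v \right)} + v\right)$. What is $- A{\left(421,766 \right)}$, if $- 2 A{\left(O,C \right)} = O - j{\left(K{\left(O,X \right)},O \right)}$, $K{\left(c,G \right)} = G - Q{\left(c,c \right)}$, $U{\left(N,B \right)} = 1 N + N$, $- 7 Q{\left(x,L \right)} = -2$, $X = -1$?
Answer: $\frac{10193}{49} \approx 208.02$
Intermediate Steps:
$Q{\left(x,L \right)} = \frac{2}{7}$ ($Q{\left(x,L \right)} = \left(- \frac{1}{7}\right) \left(-2\right) = \frac{2}{7}$)
$U{\left(N,B \right)} = 2 N$ ($U{\left(N,B \right)} = N + N = 2 N$)
$K{\left(c,G \right)} = - \frac{2}{7} + G$ ($K{\left(c,G \right)} = G - \frac{2}{7} = - \frac{2}{7} + G$)
$j{\left(v,n \right)} = 3 v^{2}$ ($j{\left(v,n \right)} = v \left(2 v + v\right) = v 3 v = 3 v^{2}$)
$A{\left(O,C \right)} = \frac{243}{98} - \frac{O}{2}$ ($A{\left(O,C \right)} = - \frac{O - 3 \left(- \frac{2}{7} - 1\right)^{2}}{2} = - \frac{O - 3 \left(- \frac{9}{7}\right)^{2}}{2} = - \frac{O - 3 \cdot \frac{81}{49}}{2} = - \frac{O - \frac{243}{49}}{2} = - \frac{- \frac{243}{49} + O}{2} = \frac{243}{98} - \frac{O}{2}$)
$- A{\left(421,766 \right)} = - (\frac{243}{98} - \frac{421}{2}) = \left(-1\right) \left(- \frac{10193}{49}\right) = \frac{10193}{49}$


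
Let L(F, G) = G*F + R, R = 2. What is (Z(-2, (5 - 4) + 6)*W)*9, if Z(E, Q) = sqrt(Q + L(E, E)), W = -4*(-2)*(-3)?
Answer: -216*sqrt(13) ≈ -778.80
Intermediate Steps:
W = -24 (W = 8*(-3) = -24)
L(F, G) = 2 + F*G (L(F, G) = G*F + 2 = F*G + 2 = 2 + F*G)
Z(E, Q) = sqrt(2 + Q + E**2) (Z(E, Q) = sqrt(Q + (2 + E*E)) = sqrt(Q + (2 + E**2)) = sqrt(2 + Q + E**2))
(Z(-2, (5 - 4) + 6)*W)*9 = (sqrt(2 + ((5 - 4) + 6) + (-2)**2)*(-24))*9 = (sqrt(2 + (1 + 6) + 4)*(-24))*9 = (sqrt(2 + 7 + 4)*(-24))*9 = (sqrt(13)*(-24))*9 = -24*sqrt(13)*9 = -216*sqrt(13)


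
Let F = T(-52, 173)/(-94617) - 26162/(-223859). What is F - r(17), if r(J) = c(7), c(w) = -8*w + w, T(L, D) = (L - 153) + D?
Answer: 1040345016589/21180867003 ≈ 49.117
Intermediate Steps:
T(L, D) = -153 + D + L (T(L, D) = (-153 + L) + D = -153 + D + L)
c(w) = -7*w
r(J) = -49 (r(J) = -7*7 = -49)
F = 2482533442/21180867003 (F = (-153 + 173 - 52)/(-94617) - 26162/(-223859) = -32*(-1/94617) - 26162*(-1/223859) = 32/94617 + 26162/223859 = 2482533442/21180867003 ≈ 0.11721)
F - r(17) = 2482533442/21180867003 - 1*(-49) = 2482533442/21180867003 + 49 = 1040345016589/21180867003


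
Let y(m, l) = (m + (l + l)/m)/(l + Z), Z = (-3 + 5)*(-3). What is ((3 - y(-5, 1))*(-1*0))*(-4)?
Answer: 0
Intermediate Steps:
Z = -6 (Z = 2*(-3) = -6)
y(m, l) = (m + 2*l/m)/(-6 + l) (y(m, l) = (m + (l + l)/m)/(l - 6) = (m + (2*l)/m)/(-6 + l) = (m + 2*l/m)/(-6 + l))
((3 - y(-5, 1))*(-1*0))*(-4) = ((3 - ((-5)² + 2*1)/((-5)*(-6 + 1)))*(-1*0))*(-4) = ((3 - (-1)*(25 + 2)/(5*(-5)))*0)*(-4) = ((3 - (-1)*(-1)*27/(5*5))*0)*(-4) = ((3 - 1*27/25)*0)*(-4) = ((3 - 27/25)*0)*(-4) = ((48/25)*0)*(-4) = 0*(-4) = 0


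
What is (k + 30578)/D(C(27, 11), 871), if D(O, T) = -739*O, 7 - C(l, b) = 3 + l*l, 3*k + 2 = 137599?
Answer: 229331/1607325 ≈ 0.14268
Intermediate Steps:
k = 137597/3 (k = -2/3 + (1/3)*137599 = -2/3 + 137599/3 = 137597/3 ≈ 45866.)
C(l, b) = 4 - l**2 (C(l, b) = 7 - (3 + l*l) = 7 - (3 + l**2) = 7 + (-3 - l**2) = 4 - l**2)
(k + 30578)/D(C(27, 11), 871) = (137597/3 + 30578)/((-739*(4 - 1*27**2))) = 229331/(3*((-739*(4 - 1*729)))) = 229331/(3*((-739*(4 - 729)))) = 229331/(3*((-739*(-725)))) = (229331/3)/535775 = (229331/3)*(1/535775) = 229331/1607325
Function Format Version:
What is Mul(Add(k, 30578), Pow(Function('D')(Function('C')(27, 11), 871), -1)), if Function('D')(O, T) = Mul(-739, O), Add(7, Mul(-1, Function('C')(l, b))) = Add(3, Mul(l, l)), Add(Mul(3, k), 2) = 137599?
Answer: Rational(229331, 1607325) ≈ 0.14268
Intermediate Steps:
k = Rational(137597, 3) (k = Add(Rational(-2, 3), Mul(Rational(1, 3), 137599)) = Add(Rational(-2, 3), Rational(137599, 3)) = Rational(137597, 3) ≈ 45866.)
Function('C')(l, b) = Add(4, Mul(-1, Pow(l, 2))) (Function('C')(l, b) = Add(7, Mul(-1, Add(3, Mul(l, l)))) = Add(7, Mul(-1, Add(3, Pow(l, 2)))) = Add(7, Add(-3, Mul(-1, Pow(l, 2)))) = Add(4, Mul(-1, Pow(l, 2))))
Mul(Add(k, 30578), Pow(Function('D')(Function('C')(27, 11), 871), -1)) = Mul(Add(Rational(137597, 3), 30578), Pow(Mul(-739, Add(4, Mul(-1, Pow(27, 2)))), -1)) = Mul(Rational(229331, 3), Pow(Mul(-739, Add(4, Mul(-1, 729))), -1)) = Mul(Rational(229331, 3), Pow(Mul(-739, Add(4, -729)), -1)) = Mul(Rational(229331, 3), Pow(Mul(-739, -725), -1)) = Mul(Rational(229331, 3), Pow(535775, -1)) = Mul(Rational(229331, 3), Rational(1, 535775)) = Rational(229331, 1607325)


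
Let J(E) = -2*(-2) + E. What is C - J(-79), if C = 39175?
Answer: 39250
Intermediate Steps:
J(E) = 4 + E
C - J(-79) = 39175 - (4 - 79) = 39175 - 1*(-75) = 39175 + 75 = 39250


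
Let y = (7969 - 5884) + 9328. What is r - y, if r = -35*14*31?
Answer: -26603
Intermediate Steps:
r = -15190 (r = -490*31 = -15190)
y = 11413 (y = 2085 + 9328 = 11413)
r - y = -15190 - 1*11413 = -15190 - 11413 = -26603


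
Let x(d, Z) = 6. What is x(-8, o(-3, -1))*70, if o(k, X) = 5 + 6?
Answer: 420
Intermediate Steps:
o(k, X) = 11
x(-8, o(-3, -1))*70 = 6*70 = 420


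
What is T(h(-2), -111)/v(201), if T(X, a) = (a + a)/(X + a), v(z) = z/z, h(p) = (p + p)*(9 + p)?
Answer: 222/139 ≈ 1.5971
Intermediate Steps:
h(p) = 2*p*(9 + p) (h(p) = (2*p)*(9 + p) = 2*p*(9 + p))
v(z) = 1
T(X, a) = 2*a/(X + a) (T(X, a) = (2*a)/(X + a) = 2*a/(X + a))
T(h(-2), -111)/v(201) = (2*(-111)/(2*(-2)*(9 - 2) - 111))/1 = (2*(-111)/(2*(-2)*7 - 111))*1 = (2*(-111)/(-28 - 111))*1 = (2*(-111)/(-139))*1 = (2*(-111)*(-1/139))*1 = (222/139)*1 = 222/139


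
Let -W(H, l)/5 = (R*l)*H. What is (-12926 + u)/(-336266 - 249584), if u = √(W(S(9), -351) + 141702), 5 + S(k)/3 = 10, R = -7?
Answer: 6463/292925 - I*√42573/585850 ≈ 0.022064 - 0.00035219*I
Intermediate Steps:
S(k) = 15 (S(k) = -15 + 3*10 = -15 + 30 = 15)
W(H, l) = 35*H*l (W(H, l) = -5*(-7*l)*H = -(-35)*H*l = 35*H*l)
u = I*√42573 (u = √(35*15*(-351) + 141702) = √(-184275 + 141702) = √(-42573) = I*√42573 ≈ 206.33*I)
(-12926 + u)/(-336266 - 249584) = (-12926 + I*√42573)/(-336266 - 249584) = (-12926 + I*√42573)/(-585850) = (-12926 + I*√42573)*(-1/585850) = 6463/292925 - I*√42573/585850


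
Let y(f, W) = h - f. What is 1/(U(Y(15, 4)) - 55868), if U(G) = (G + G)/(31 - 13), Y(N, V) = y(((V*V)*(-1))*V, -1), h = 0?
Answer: -9/502748 ≈ -1.7902e-5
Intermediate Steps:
y(f, W) = -f (y(f, W) = 0 - f = -f)
Y(N, V) = V**3 (Y(N, V) = -(V*V)*(-1)*V = -V**2*(-1)*V = -(-V**2)*V = -(-1)*V**3 = V**3)
U(G) = G/9 (U(G) = (2*G)/18 = (2*G)*(1/18) = G/9)
1/(U(Y(15, 4)) - 55868) = 1/((1/9)*4**3 - 55868) = 1/((1/9)*64 - 55868) = 1/(64/9 - 55868) = 1/(-502748/9) = -9/502748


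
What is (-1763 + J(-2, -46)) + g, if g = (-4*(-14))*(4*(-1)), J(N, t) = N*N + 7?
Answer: -1976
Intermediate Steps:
J(N, t) = 7 + N² (J(N, t) = N² + 7 = 7 + N²)
g = -224 (g = 56*(-4) = -224)
(-1763 + J(-2, -46)) + g = (-1763 + (7 + (-2)²)) - 224 = (-1763 + (7 + 4)) - 224 = (-1763 + 11) - 224 = -1752 - 224 = -1976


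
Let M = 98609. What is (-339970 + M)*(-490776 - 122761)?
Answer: 148083903857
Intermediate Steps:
(-339970 + M)*(-490776 - 122761) = (-339970 + 98609)*(-490776 - 122761) = -241361*(-613537) = 148083903857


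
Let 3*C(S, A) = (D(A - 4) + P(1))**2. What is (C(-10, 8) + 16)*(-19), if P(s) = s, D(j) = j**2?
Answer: -6403/3 ≈ -2134.3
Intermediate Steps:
C(S, A) = (1 + (-4 + A)**2)**2/3 (C(S, A) = ((A - 4)**2 + 1)**2/3 = ((-4 + A)**2 + 1)**2/3 = (1 + (-4 + A)**2)**2/3)
(C(-10, 8) + 16)*(-19) = ((1 + (-4 + 8)**2)**2/3 + 16)*(-19) = ((1 + 4**2)**2/3 + 16)*(-19) = ((1 + 16)**2/3 + 16)*(-19) = ((1/3)*17**2 + 16)*(-19) = ((1/3)*289 + 16)*(-19) = (289/3 + 16)*(-19) = (337/3)*(-19) = -6403/3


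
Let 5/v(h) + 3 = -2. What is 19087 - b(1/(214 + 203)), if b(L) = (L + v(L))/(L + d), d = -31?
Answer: 123359073/6463 ≈ 19087.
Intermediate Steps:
v(h) = -1 (v(h) = 5/(-3 - 2) = 5/(-5) = 5*(-⅕) = -1)
b(L) = (-1 + L)/(-31 + L) (b(L) = (L - 1)/(L - 31) = (-1 + L)/(-31 + L))
19087 - b(1/(214 + 203)) = 19087 - (-1 + 1/(214 + 203))/(-31 + 1/(214 + 203)) = 19087 - (-1 + 1/417)/(-31 + 1/417) = 19087 - (-416)/((-12926/417)*417) = 19087 - (-417)*(-416)/(12926*417) = 19087 - 1*208/6463 = 19087 - 208/6463 = 123359073/6463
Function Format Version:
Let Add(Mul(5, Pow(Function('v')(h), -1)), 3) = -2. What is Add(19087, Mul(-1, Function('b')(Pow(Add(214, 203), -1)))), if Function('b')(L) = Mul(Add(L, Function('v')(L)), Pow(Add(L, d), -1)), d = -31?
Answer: Rational(123359073, 6463) ≈ 19087.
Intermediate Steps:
Function('v')(h) = -1 (Function('v')(h) = Mul(5, Pow(Add(-3, -2), -1)) = Mul(5, Pow(-5, -1)) = Mul(5, Rational(-1, 5)) = -1)
Function('b')(L) = Mul(Pow(Add(-31, L), -1), Add(-1, L)) (Function('b')(L) = Mul(Add(L, -1), Pow(Add(L, -31), -1)) = Mul(Add(-1, L), Pow(Add(-31, L), -1)) = Mul(Pow(Add(-31, L), -1), Add(-1, L)))
Add(19087, Mul(-1, Function('b')(Pow(Add(214, 203), -1)))) = Add(19087, Mul(-1, Mul(Pow(Add(-31, Pow(Add(214, 203), -1)), -1), Add(-1, Pow(Add(214, 203), -1))))) = Add(19087, Mul(-1, Mul(Pow(Add(-31, Pow(417, -1)), -1), Add(-1, Pow(417, -1))))) = Add(19087, Mul(-1, Mul(Pow(Add(-31, Rational(1, 417)), -1), Add(-1, Rational(1, 417))))) = Add(19087, Mul(-1, Mul(Pow(Rational(-12926, 417), -1), Rational(-416, 417)))) = Add(19087, Mul(-1, Mul(Rational(-417, 12926), Rational(-416, 417)))) = Add(19087, Mul(-1, Rational(208, 6463))) = Add(19087, Rational(-208, 6463)) = Rational(123359073, 6463)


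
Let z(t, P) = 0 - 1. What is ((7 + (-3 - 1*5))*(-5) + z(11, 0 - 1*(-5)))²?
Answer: 16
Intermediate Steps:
z(t, P) = -1
((7 + (-3 - 1*5))*(-5) + z(11, 0 - 1*(-5)))² = ((7 + (-3 - 1*5))*(-5) - 1)² = ((7 + (-3 - 5))*(-5) - 1)² = ((7 - 8)*(-5) - 1)² = (-1*(-5) - 1)² = (5 - 1)² = 4² = 16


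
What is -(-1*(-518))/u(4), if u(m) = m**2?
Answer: -259/8 ≈ -32.375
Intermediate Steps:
-(-1*(-518))/u(4) = -(-1*(-518))/(4**2) = -518/16 = -1*259/8 = -259/8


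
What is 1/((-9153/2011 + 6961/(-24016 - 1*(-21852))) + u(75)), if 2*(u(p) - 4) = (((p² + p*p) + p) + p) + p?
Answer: 4351804/24952077003 ≈ 0.00017441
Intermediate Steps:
u(p) = 4 + p² + 3*p/2 (u(p) = 4 + ((((p² + p*p) + p) + p) + p)/2 = 4 + ((((p² + p²) + p) + p) + p)/2 = 4 + (((2*p² + p) + p) + p)/2 = 4 + (((p + 2*p²) + p) + p)/2 = 4 + ((2*p + 2*p²) + p)/2 = 4 + (2*p² + 3*p)/2 = 4 + (p² + 3*p/2) = 4 + p² + 3*p/2)
1/((-9153/2011 + 6961/(-24016 - 1*(-21852))) + u(75)) = 1/((-9153/2011 + 6961/(-24016 - 1*(-21852))) + (4 + 75² + (3/2)*75)) = 1/((-9153*1/2011 + 6961/(-24016 + 21852)) + (4 + 5625 + 225/2)) = 1/((-9153/2011 + 6961/(-2164)) + 11483/2) = 1/((-9153/2011 + 6961*(-1/2164)) + 11483/2) = 1/((-9153/2011 - 6961/2164) + 11483/2) = 1/(-33805663/4351804 + 11483/2) = 1/(24952077003/4351804) = 4351804/24952077003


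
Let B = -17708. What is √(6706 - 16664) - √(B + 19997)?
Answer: -√2289 + I*√9958 ≈ -47.844 + 99.79*I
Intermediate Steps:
√(6706 - 16664) - √(B + 19997) = √(6706 - 16664) - √(-17708 + 19997) = √(-9958) - √2289 = I*√9958 - √2289 = -√2289 + I*√9958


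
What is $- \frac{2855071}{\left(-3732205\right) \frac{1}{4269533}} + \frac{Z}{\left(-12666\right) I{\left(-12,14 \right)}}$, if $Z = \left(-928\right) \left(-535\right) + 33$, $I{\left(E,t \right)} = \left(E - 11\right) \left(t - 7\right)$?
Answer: $\frac{24857799430282694683}{7610809473330} \approx 3.2661 \cdot 10^{6}$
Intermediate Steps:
$I{\left(E,t \right)} = \left(-11 + E\right) \left(-7 + t\right)$
$Z = 496513$ ($Z = 496480 + 33 = 496513$)
$- \frac{2855071}{\left(-3732205\right) \frac{1}{4269533}} + \frac{Z}{\left(-12666\right) I{\left(-12,14 \right)}} = - \frac{2855071}{\left(-3732205\right) \frac{1}{4269533}} + \frac{496513}{\left(-12666\right) \left(77 - 154 - -84 - 168\right)} = - \frac{2855071}{\left(-3732205\right) \frac{1}{4269533}} + \frac{496513}{\left(-12666\right) \left(77 - 154 + 84 - 168\right)} = - \frac{2855071}{- \frac{3732205}{4269533}} + \frac{496513}{\left(-12666\right) \left(-161\right)} = \left(-2855071\right) \left(- \frac{4269533}{3732205}\right) + \frac{496513}{2039226} = \frac{12189819851843}{3732205} + 496513 \cdot \frac{1}{2039226} = \frac{12189819851843}{3732205} + \frac{496513}{2039226} = \frac{24857799430282694683}{7610809473330}$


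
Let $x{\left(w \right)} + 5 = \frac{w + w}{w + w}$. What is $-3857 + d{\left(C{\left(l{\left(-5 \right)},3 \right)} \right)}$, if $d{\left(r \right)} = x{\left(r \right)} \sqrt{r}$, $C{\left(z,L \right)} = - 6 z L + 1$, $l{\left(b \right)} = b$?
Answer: $-3857 - 4 \sqrt{91} \approx -3895.2$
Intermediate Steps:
$x{\left(w \right)} = -4$ ($x{\left(w \right)} = -5 + \frac{w + w}{w + w} = -5 + \frac{2 w}{2 w} = -5 + 2 w \frac{1}{2 w} = -5 + 1 = -4$)
$C{\left(z,L \right)} = 1 - 6 L z$ ($C{\left(z,L \right)} = - 6 L z + 1 = 1 - 6 L z$)
$d{\left(r \right)} = - 4 \sqrt{r}$
$-3857 + d{\left(C{\left(l{\left(-5 \right)},3 \right)} \right)} = -3857 - 4 \sqrt{1 - 18 \left(-5\right)} = -3857 - 4 \sqrt{1 + 90} = -3857 - 4 \sqrt{91}$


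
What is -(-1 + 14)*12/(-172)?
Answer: 39/43 ≈ 0.90698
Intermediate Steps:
-(-1 + 14)*12/(-172) = -13*12*(-1/172) = -1*156*(-1/172) = -156*(-1/172) = 39/43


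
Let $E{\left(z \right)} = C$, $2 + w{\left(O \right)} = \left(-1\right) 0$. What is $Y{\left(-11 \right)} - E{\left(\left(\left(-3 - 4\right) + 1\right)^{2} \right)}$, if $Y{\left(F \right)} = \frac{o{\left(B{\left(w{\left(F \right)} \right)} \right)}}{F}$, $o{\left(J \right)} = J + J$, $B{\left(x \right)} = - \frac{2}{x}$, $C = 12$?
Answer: $- \frac{134}{11} \approx -12.182$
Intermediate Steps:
$w{\left(O \right)} = -2$ ($w{\left(O \right)} = -2 - 0 = -2 + 0 = -2$)
$E{\left(z \right)} = 12$
$o{\left(J \right)} = 2 J$
$Y{\left(F \right)} = \frac{2}{F}$ ($Y{\left(F \right)} = \frac{2 \left(- \frac{2}{-2}\right)}{F} = \frac{2 \left(\left(-2\right) \left(- \frac{1}{2}\right)\right)}{F} = \frac{2 \cdot 1}{F} = \frac{2}{F}$)
$Y{\left(-11 \right)} - E{\left(\left(\left(-3 - 4\right) + 1\right)^{2} \right)} = \frac{2}{-11} - 12 = 2 \left(- \frac{1}{11}\right) - 12 = - \frac{2}{11} - 12 = - \frac{134}{11}$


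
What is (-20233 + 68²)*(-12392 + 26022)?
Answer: -212750670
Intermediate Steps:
(-20233 + 68²)*(-12392 + 26022) = (-20233 + 4624)*13630 = -15609*13630 = -212750670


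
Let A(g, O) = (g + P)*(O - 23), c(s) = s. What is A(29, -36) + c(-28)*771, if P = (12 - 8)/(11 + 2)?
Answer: -303123/13 ≈ -23317.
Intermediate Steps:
P = 4/13 ≈ 0.30769
A(g, O) = (-23 + O)*(4/13 + g) (A(g, O) = (g + 4/13)*(O - 23) = (4/13 + g)*(-23 + O) = (-23 + O)*(4/13 + g))
A(29, -36) + c(-28)*771 = (-92/13 - 23*29 + (4/13)*(-36) - 36*29) - 28*771 = (-92/13 - 667 - 144/13 - 1044) - 21588 = -22479/13 - 21588 = -303123/13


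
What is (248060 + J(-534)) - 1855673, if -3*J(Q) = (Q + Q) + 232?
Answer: -4822003/3 ≈ -1.6073e+6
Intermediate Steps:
J(Q) = -232/3 - 2*Q/3 (J(Q) = -((Q + Q) + 232)/3 = -(2*Q + 232)/3 = -(232 + 2*Q)/3 = -232/3 - 2*Q/3)
(248060 + J(-534)) - 1855673 = (248060 + (-232/3 - 2/3*(-534))) - 1855673 = (248060 + (-232/3 + 356)) - 1855673 = (248060 + 836/3) - 1855673 = 745016/3 - 1855673 = -4822003/3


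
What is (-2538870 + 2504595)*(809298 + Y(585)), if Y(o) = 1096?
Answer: -27776254350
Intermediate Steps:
(-2538870 + 2504595)*(809298 + Y(585)) = (-2538870 + 2504595)*(809298 + 1096) = -34275*810394 = -27776254350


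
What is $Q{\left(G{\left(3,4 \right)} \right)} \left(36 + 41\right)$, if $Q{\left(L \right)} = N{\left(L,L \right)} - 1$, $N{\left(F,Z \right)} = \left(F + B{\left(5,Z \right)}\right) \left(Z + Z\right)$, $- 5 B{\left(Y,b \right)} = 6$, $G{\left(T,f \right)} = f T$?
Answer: $\frac{99407}{5} \approx 19881.0$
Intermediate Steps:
$G{\left(T,f \right)} = T f$
$B{\left(Y,b \right)} = - \frac{6}{5}$ ($B{\left(Y,b \right)} = \left(- \frac{1}{5}\right) 6 = - \frac{6}{5}$)
$N{\left(F,Z \right)} = 2 Z \left(- \frac{6}{5} + F\right)$ ($N{\left(F,Z \right)} = \left(F - \frac{6}{5}\right) \left(Z + Z\right) = \left(- \frac{6}{5} + F\right) 2 Z = 2 Z \left(- \frac{6}{5} + F\right)$)
$Q{\left(L \right)} = -1 + \frac{2 L \left(-6 + 5 L\right)}{5}$ ($Q{\left(L \right)} = \frac{2 L \left(-6 + 5 L\right)}{5} - 1 = -1 + \frac{2 L \left(-6 + 5 L\right)}{5}$)
$Q{\left(G{\left(3,4 \right)} \right)} \left(36 + 41\right) = \left(-1 + \frac{2 \cdot 3 \cdot 4 \left(-6 + 5 \cdot 3 \cdot 4\right)}{5}\right) \left(36 + 41\right) = \left(-1 + \frac{2}{5} \cdot 12 \left(-6 + 5 \cdot 12\right)\right) 77 = \left(-1 + \frac{2}{5} \cdot 12 \left(-6 + 60\right)\right) 77 = \left(-1 + \frac{2}{5} \cdot 12 \cdot 54\right) 77 = \left(-1 + \frac{1296}{5}\right) 77 = \frac{1291}{5} \cdot 77 = \frac{99407}{5}$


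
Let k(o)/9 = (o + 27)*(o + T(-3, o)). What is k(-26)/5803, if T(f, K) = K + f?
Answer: -495/5803 ≈ -0.085301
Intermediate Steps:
k(o) = 9*(-3 + 2*o)*(27 + o) (k(o) = 9*((o + 27)*(o + (o - 3))) = 9*((27 + o)*(o + (-3 + o))) = 9*((27 + o)*(-3 + 2*o)) = 9*((-3 + 2*o)*(27 + o)) = 9*(-3 + 2*o)*(27 + o))
k(-26)/5803 = (-729 + 18*(-26)² + 459*(-26))/5803 = (-729 + 18*676 - 11934)*(1/5803) = (-729 + 12168 - 11934)*(1/5803) = -495*1/5803 = -495/5803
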